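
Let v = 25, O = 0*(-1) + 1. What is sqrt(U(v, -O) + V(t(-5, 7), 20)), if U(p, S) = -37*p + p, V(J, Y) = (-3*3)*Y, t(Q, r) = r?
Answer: 6*I*sqrt(30) ≈ 32.863*I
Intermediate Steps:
O = 1 (O = 0 + 1 = 1)
V(J, Y) = -9*Y
U(p, S) = -36*p
sqrt(U(v, -O) + V(t(-5, 7), 20)) = sqrt(-36*25 - 9*20) = sqrt(-900 - 180) = sqrt(-1080) = 6*I*sqrt(30)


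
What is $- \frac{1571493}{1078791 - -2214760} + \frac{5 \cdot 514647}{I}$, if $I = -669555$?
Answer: $- \frac{211717371180}{49004745329} \approx -4.3203$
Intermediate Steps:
$- \frac{1571493}{1078791 - -2214760} + \frac{5 \cdot 514647}{I} = - \frac{1571493}{1078791 - -2214760} + \frac{5 \cdot 514647}{-669555} = - \frac{1571493}{1078791 + 2214760} + 2573235 \left(- \frac{1}{669555}\right) = - \frac{1571493}{3293551} - \frac{57183}{14879} = - \frac{211717371180}{49004745329}$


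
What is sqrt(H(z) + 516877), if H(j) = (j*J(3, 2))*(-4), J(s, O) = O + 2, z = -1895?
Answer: sqrt(547197) ≈ 739.73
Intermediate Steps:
J(s, O) = 2 + O
H(j) = -16*j (H(j) = (j*(2 + 2))*(-4) = (j*4)*(-4) = (4*j)*(-4) = -16*j)
sqrt(H(z) + 516877) = sqrt(-16*(-1895) + 516877) = sqrt(30320 + 516877) = sqrt(547197)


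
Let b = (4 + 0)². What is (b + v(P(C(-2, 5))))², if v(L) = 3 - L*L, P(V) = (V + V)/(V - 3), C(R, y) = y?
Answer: 36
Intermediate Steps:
P(V) = 2*V/(-3 + V) (P(V) = (2*V)/(-3 + V) = 2*V/(-3 + V))
b = 16 (b = 4² = 16)
v(L) = 3 - L²
(b + v(P(C(-2, 5))))² = (16 + (3 - (2*5/(-3 + 5))²))² = (16 + (3 - (2*5/2)²))² = (16 + (3 - (2*5*(½))²))² = (16 + (3 - 1*5²))² = (16 + (3 - 1*25))² = (16 + (3 - 25))² = (16 - 22)² = (-6)² = 36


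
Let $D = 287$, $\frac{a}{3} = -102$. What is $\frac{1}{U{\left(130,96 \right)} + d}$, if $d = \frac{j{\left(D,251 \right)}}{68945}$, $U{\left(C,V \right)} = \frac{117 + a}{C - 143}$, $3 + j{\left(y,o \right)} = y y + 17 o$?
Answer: $\frac{896285}{14156834} \approx 0.063311$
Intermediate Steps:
$a = -306$ ($a = 3 \left(-102\right) = -306$)
$j{\left(y,o \right)} = -3 + y^{2} + 17 o$ ($j{\left(y,o \right)} = -3 + \left(y y + 17 o\right) = -3 + \left(y^{2} + 17 o\right) = -3 + y^{2} + 17 o$)
$U{\left(C,V \right)} = - \frac{189}{-143 + C}$ ($U{\left(C,V \right)} = \frac{117 - 306}{C - 143} = - \frac{189}{-143 + C}$)
$d = \frac{86633}{68945}$ ($d = \frac{-3 + 287^{2} + 17 \cdot 251}{68945} = \left(-3 + 82369 + 4267\right) \frac{1}{68945} = 86633 \cdot \frac{1}{68945} = \frac{86633}{68945} \approx 1.2566$)
$\frac{1}{U{\left(130,96 \right)} + d} = \frac{1}{- \frac{189}{-143 + 130} + \frac{86633}{68945}} = \frac{1}{- \frac{189}{-13} + \frac{86633}{68945}} = \frac{1}{\left(-189\right) \left(- \frac{1}{13}\right) + \frac{86633}{68945}} = \frac{1}{\frac{189}{13} + \frac{86633}{68945}} = \frac{1}{\frac{14156834}{896285}} = \frac{896285}{14156834}$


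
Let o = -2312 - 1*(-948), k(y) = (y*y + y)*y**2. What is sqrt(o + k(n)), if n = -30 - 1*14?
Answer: 2*sqrt(915387) ≈ 1913.5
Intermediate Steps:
n = -44 (n = -30 - 14 = -44)
k(y) = y**2*(y + y**2) (k(y) = (y**2 + y)*y**2 = (y + y**2)*y**2 = y**2*(y + y**2))
o = -1364 (o = -2312 + 948 = -1364)
sqrt(o + k(n)) = sqrt(-1364 + (-44)**3*(1 - 44)) = sqrt(-1364 - 85184*(-43)) = sqrt(-1364 + 3662912) = sqrt(3661548) = 2*sqrt(915387)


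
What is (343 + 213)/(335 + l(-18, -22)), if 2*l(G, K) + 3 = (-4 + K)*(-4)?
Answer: 1112/771 ≈ 1.4423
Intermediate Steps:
l(G, K) = 13/2 - 2*K (l(G, K) = -3/2 + ((-4 + K)*(-4))/2 = -3/2 + (16 - 4*K)/2 = -3/2 + (8 - 2*K) = 13/2 - 2*K)
(343 + 213)/(335 + l(-18, -22)) = (343 + 213)/(335 + (13/2 - 2*(-22))) = 556/(335 + (13/2 + 44)) = 556/(335 + 101/2) = 556/(771/2) = 556*(2/771) = 1112/771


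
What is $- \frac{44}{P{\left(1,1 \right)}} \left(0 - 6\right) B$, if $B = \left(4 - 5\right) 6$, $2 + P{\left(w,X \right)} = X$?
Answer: $1584$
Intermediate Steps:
$P{\left(w,X \right)} = -2 + X$
$B = -6$ ($B = \left(-1\right) 6 = -6$)
$- \frac{44}{P{\left(1,1 \right)}} \left(0 - 6\right) B = - \frac{44}{-2 + 1} \left(0 - 6\right) \left(-6\right) = - \frac{44}{-1} \left(0 - 6\right) \left(-6\right) = \left(-44\right) \left(-1\right) \left(-6\right) \left(-6\right) = 44 \left(-6\right) \left(-6\right) = \left(-264\right) \left(-6\right) = 1584$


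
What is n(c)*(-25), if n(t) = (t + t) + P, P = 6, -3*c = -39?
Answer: -800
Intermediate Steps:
c = 13 (c = -⅓*(-39) = 13)
n(t) = 6 + 2*t (n(t) = (t + t) + 6 = 2*t + 6 = 6 + 2*t)
n(c)*(-25) = (6 + 2*13)*(-25) = (6 + 26)*(-25) = 32*(-25) = -800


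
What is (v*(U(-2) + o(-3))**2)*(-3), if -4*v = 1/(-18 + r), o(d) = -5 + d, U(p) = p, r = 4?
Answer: -75/14 ≈ -5.3571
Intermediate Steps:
v = 1/56 (v = -1/(4*(-18 + 4)) = -1/4/(-14) = -1/4*(-1/14) = 1/56 ≈ 0.017857)
(v*(U(-2) + o(-3))**2)*(-3) = ((-2 + (-5 - 3))**2/56)*(-3) = ((-2 - 8)**2/56)*(-3) = ((1/56)*(-10)**2)*(-3) = ((1/56)*100)*(-3) = (25/14)*(-3) = -75/14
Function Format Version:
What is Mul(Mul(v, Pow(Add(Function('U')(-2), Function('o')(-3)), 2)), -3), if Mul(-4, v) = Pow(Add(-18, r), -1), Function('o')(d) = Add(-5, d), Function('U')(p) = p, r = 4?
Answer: Rational(-75, 14) ≈ -5.3571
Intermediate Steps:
v = Rational(1, 56) (v = Mul(Rational(-1, 4), Pow(Add(-18, 4), -1)) = Mul(Rational(-1, 4), Pow(-14, -1)) = Mul(Rational(-1, 4), Rational(-1, 14)) = Rational(1, 56) ≈ 0.017857)
Mul(Mul(v, Pow(Add(Function('U')(-2), Function('o')(-3)), 2)), -3) = Mul(Mul(Rational(1, 56), Pow(Add(-2, Add(-5, -3)), 2)), -3) = Mul(Mul(Rational(1, 56), Pow(Add(-2, -8), 2)), -3) = Mul(Mul(Rational(1, 56), Pow(-10, 2)), -3) = Mul(Mul(Rational(1, 56), 100), -3) = Mul(Rational(25, 14), -3) = Rational(-75, 14)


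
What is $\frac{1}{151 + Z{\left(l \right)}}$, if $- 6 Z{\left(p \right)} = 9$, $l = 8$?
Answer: $\frac{2}{299} \approx 0.006689$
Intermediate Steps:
$Z{\left(p \right)} = - \frac{3}{2}$ ($Z{\left(p \right)} = \left(- \frac{1}{6}\right) 9 = - \frac{3}{2}$)
$\frac{1}{151 + Z{\left(l \right)}} = \frac{1}{151 - \frac{3}{2}} = \frac{1}{\frac{299}{2}} = \frac{2}{299}$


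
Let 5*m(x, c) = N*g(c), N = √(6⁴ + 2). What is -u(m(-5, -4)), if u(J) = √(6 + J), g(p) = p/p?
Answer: -√(150 + 5*√1298)/5 ≈ -3.6339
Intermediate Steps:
N = √1298 (N = √(1296 + 2) = √1298 ≈ 36.028)
g(p) = 1
m(x, c) = √1298/5 (m(x, c) = (√1298*1)/5 = √1298/5)
-u(m(-5, -4)) = -√(6 + √1298/5)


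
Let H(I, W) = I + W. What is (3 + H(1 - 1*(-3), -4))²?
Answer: 9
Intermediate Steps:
(3 + H(1 - 1*(-3), -4))² = (3 + ((1 - 1*(-3)) - 4))² = (3 + ((1 + 3) - 4))² = (3 + (4 - 4))² = (3 + 0)² = 3² = 9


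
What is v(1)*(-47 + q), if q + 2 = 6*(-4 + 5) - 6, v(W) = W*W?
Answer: -49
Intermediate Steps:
v(W) = W**2
q = -2 (q = -2 + (6*(-4 + 5) - 6) = -2 + (6*1 - 6) = -2 + (6 - 6) = -2 + 0 = -2)
v(1)*(-47 + q) = 1**2*(-47 - 2) = 1*(-49) = -49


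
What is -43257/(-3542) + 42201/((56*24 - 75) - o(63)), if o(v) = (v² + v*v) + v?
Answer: 715809/120428 ≈ 5.9439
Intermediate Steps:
o(v) = v + 2*v² (o(v) = (v² + v²) + v = 2*v² + v = v + 2*v²)
-43257/(-3542) + 42201/((56*24 - 75) - o(63)) = -43257/(-3542) + 42201/((56*24 - 75) - 63*(1 + 2*63)) = -43257*(-1/3542) + 42201/((1344 - 75) - 63*(1 + 126)) = 43257/3542 + 42201/(1269 - 63*127) = 43257/3542 + 42201/(1269 - 1*8001) = 43257/3542 + 42201/(1269 - 8001) = 43257/3542 + 42201/(-6732) = 43257/3542 + 42201*(-1/6732) = 43257/3542 - 4689/748 = 715809/120428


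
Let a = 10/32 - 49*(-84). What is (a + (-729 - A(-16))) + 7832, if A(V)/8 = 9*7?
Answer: 171445/16 ≈ 10715.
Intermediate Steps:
a = 65861/16 (a = 10*(1/32) + 4116 = 5/16 + 4116 = 65861/16 ≈ 4116.3)
A(V) = 504 (A(V) = 8*(9*7) = 8*63 = 504)
(a + (-729 - A(-16))) + 7832 = (65861/16 + (-729 - 1*504)) + 7832 = (65861/16 + (-729 - 504)) + 7832 = (65861/16 - 1233) + 7832 = 46133/16 + 7832 = 171445/16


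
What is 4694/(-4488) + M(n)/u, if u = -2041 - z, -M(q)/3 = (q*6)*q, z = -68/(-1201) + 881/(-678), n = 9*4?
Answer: 38727649449809/3727125620724 ≈ 10.391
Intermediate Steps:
n = 36
z = -1011977/814278 (z = -68*(-1/1201) + 881*(-1/678) = 68/1201 - 881/678 = -1011977/814278 ≈ -1.2428)
M(q) = -18*q² (M(q) = -3*q*6*q = -3*6*q*q = -18*q²)
u = -1660929421/814278 (u = -2041 - 1*(-1011977/814278) = -2041 + 1011977/814278 = -1660929421/814278 ≈ -2039.8)
4694/(-4488) + M(n)/u = 4694/(-4488) + (-18*36²)/(-1660929421/814278) = 4694*(-1/4488) - 18*1296*(-814278/1660929421) = -2347/2244 - 23328*(-814278/1660929421) = -2347/2244 + 18995477184/1660929421 = 38727649449809/3727125620724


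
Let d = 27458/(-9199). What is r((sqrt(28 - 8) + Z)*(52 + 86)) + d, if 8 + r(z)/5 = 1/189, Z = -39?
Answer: -74688007/1738611 ≈ -42.958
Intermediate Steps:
r(z) = -7555/189 (r(z) = -40 + 5/189 = -7555/189)
d = -27458/9199 (d = 27458*(-1/9199) = -27458/9199 ≈ -2.9849)
r((sqrt(28 - 8) + Z)*(52 + 86)) + d = -7555/189 - 27458/9199 = -74688007/1738611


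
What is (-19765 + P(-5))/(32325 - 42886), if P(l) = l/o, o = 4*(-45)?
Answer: 711539/380196 ≈ 1.8715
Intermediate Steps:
o = -180
P(l) = -l/180 (P(l) = l/(-180) = l*(-1/180) = -l/180)
(-19765 + P(-5))/(32325 - 42886) = (-19765 - 1/180*(-5))/(32325 - 42886) = (-19765 + 1/36)/(-10561) = -711539/36*(-1/10561) = 711539/380196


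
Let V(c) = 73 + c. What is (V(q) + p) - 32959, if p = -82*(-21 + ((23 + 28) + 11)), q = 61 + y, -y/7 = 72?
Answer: -36691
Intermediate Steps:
y = -504 (y = -7*72 = -504)
q = -443 (q = 61 - 504 = -443)
p = -3362 (p = -82*(-21 + (51 + 11)) = -82*(-21 + 62) = -82*41 = -3362)
(V(q) + p) - 32959 = ((73 - 443) - 3362) - 32959 = (-370 - 3362) - 32959 = -3732 - 32959 = -36691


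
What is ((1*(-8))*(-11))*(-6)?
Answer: -528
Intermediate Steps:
((1*(-8))*(-11))*(-6) = -8*(-11)*(-6) = 88*(-6) = -528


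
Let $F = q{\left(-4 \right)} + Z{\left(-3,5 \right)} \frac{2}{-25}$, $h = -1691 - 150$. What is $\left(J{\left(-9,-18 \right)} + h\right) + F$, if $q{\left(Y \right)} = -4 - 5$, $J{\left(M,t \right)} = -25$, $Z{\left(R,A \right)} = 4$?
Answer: $- \frac{46883}{25} \approx -1875.3$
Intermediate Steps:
$h = -1841$ ($h = -1691 - 150 = -1841$)
$q{\left(Y \right)} = -9$
$F = - \frac{233}{25}$ ($F = -9 + 4 \frac{2}{-25} = -9 + 4 \cdot 2 \left(- \frac{1}{25}\right) = -9 + 4 \left(- \frac{2}{25}\right) = -9 - \frac{8}{25} = - \frac{233}{25} \approx -9.32$)
$\left(J{\left(-9,-18 \right)} + h\right) + F = \left(-25 - 1841\right) - \frac{233}{25} = -1866 - \frac{233}{25} = - \frac{46883}{25}$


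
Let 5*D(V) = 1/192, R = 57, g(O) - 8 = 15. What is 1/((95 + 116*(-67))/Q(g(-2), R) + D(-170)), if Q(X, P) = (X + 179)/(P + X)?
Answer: -96960/294796699 ≈ -0.00032890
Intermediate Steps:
g(O) = 23 (g(O) = 8 + 15 = 23)
Q(X, P) = (179 + X)/(P + X)
D(V) = 1/960 (D(V) = (1/5)/192 = (1/5)*(1/192) = 1/960)
1/((95 + 116*(-67))/Q(g(-2), R) + D(-170)) = 1/((95 + 116*(-67))/(((179 + 23)/(57 + 23))) + 1/960) = 1/((95 - 7772)/((202/80)) + 1/960) = 1/(-7677/((1/80)*202) + 1/960) = 1/(-7677/101/40 + 1/960) = 1/(-7677*40/101 + 1/960) = 1/(-307080/101 + 1/960) = 1/(-294796699/96960) = -96960/294796699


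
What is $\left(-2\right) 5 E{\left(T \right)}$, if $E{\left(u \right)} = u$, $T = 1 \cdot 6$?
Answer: $-60$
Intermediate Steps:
$T = 6$
$\left(-2\right) 5 E{\left(T \right)} = \left(-2\right) 5 \cdot 6 = \left(-10\right) 6 = -60$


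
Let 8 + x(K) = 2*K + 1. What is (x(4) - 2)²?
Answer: 1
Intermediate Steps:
x(K) = -7 + 2*K (x(K) = -8 + (2*K + 1) = -8 + (1 + 2*K) = -7 + 2*K)
(x(4) - 2)² = ((-7 + 2*4) - 2)² = ((-7 + 8) - 2)² = (1 - 2)² = (-1)² = 1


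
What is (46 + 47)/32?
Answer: 93/32 ≈ 2.9063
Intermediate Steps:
(46 + 47)/32 = 93*(1/32) = 93/32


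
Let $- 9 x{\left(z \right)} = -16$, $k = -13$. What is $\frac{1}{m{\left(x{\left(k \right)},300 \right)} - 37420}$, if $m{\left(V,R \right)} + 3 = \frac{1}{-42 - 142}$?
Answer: $- \frac{184}{6885833} \approx -2.6722 \cdot 10^{-5}$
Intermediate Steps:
$x{\left(z \right)} = \frac{16}{9}$ ($x{\left(z \right)} = \left(- \frac{1}{9}\right) \left(-16\right) = \frac{16}{9}$)
$m{\left(V,R \right)} = - \frac{553}{184}$ ($m{\left(V,R \right)} = -3 + \frac{1}{-42 - 142} = -3 + \frac{1}{-184} = -3 - \frac{1}{184} = - \frac{553}{184}$)
$\frac{1}{m{\left(x{\left(k \right)},300 \right)} - 37420} = \frac{1}{- \frac{553}{184} - 37420} = \frac{1}{- \frac{6885833}{184}} = - \frac{184}{6885833}$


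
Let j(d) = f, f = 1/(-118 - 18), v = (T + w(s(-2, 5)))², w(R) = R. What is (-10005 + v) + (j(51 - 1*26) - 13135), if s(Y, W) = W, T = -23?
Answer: -3102977/136 ≈ -22816.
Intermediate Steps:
v = 324 (v = (-23 + 5)² = (-18)² = 324)
f = -1/136 (f = 1/(-136) = -1/136 ≈ -0.0073529)
j(d) = -1/136
(-10005 + v) + (j(51 - 1*26) - 13135) = (-10005 + 324) + (-1/136 - 13135) = -9681 - 1786361/136 = -3102977/136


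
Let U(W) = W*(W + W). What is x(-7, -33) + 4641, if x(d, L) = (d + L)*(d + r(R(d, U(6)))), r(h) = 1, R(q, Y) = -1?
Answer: 4881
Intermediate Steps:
U(W) = 2*W² (U(W) = W*(2*W) = 2*W²)
x(d, L) = (1 + d)*(L + d) (x(d, L) = (d + L)*(d + 1) = (L + d)*(1 + d) = (1 + d)*(L + d))
x(-7, -33) + 4641 = (-33 - 7 + (-7)² - 33*(-7)) + 4641 = (-33 - 7 + 49 + 231) + 4641 = 240 + 4641 = 4881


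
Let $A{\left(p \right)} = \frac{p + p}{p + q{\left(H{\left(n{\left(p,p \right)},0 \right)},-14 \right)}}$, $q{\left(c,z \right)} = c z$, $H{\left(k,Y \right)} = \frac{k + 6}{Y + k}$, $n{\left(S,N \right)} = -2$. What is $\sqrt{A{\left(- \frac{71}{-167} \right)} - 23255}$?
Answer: $\frac{i \sqrt{524027705221}}{4747} \approx 152.5 i$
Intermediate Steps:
$H{\left(k,Y \right)} = \frac{6 + k}{Y + k}$
$A{\left(p \right)} = \frac{2 p}{28 + p}$ ($A{\left(p \right)} = \frac{p + p}{p + \frac{6 - 2}{0 - 2} \left(-14\right)} = \frac{2 p}{p + \frac{1}{-2} \cdot 4 \left(-14\right)} = \frac{2 p}{p + \left(- \frac{1}{2}\right) 4 \left(-14\right)} = \frac{2 p}{p - -28} = \frac{2 p}{p + 28} = \frac{2 p}{28 + p}$)
$\sqrt{A{\left(- \frac{71}{-167} \right)} - 23255} = \sqrt{\frac{2 \left(- \frac{71}{-167}\right)}{28 - \frac{71}{-167}} - 23255} = \sqrt{\frac{2 \left(\left(-71\right) \left(- \frac{1}{167}\right)\right)}{28 - - \frac{71}{167}} - 23255} = \sqrt{2 \cdot \frac{71}{167} \frac{1}{28 + \frac{71}{167}} - 23255} = \sqrt{2 \cdot \frac{71}{167} \frac{1}{\frac{4747}{167}} - 23255} = \sqrt{2 \cdot \frac{71}{167} \cdot \frac{167}{4747} - 23255} = \sqrt{\frac{142}{4747} - 23255} = \sqrt{- \frac{110391343}{4747}} = \frac{i \sqrt{524027705221}}{4747}$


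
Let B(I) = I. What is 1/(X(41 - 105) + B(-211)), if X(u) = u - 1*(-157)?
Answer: -1/118 ≈ -0.0084746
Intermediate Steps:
X(u) = 157 + u (X(u) = u + 157 = 157 + u)
1/(X(41 - 105) + B(-211)) = 1/((157 + (41 - 105)) - 211) = 1/((157 - 64) - 211) = 1/(93 - 211) = 1/(-118) = -1/118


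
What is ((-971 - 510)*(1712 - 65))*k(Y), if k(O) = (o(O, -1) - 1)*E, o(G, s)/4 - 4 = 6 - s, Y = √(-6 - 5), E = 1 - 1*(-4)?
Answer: -524429505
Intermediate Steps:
E = 5 (E = 1 + 4 = 5)
Y = I*√11 (Y = √(-11) = I*√11 ≈ 3.3166*I)
o(G, s) = 40 - 4*s (o(G, s) = 16 + 4*(6 - s) = 16 + (24 - 4*s) = 40 - 4*s)
k(O) = 215 (k(O) = ((40 - 4*(-1)) - 1)*5 = ((40 + 4) - 1)*5 = (44 - 1)*5 = 43*5 = 215)
((-971 - 510)*(1712 - 65))*k(Y) = ((-971 - 510)*(1712 - 65))*215 = -1481*1647*215 = -2439207*215 = -524429505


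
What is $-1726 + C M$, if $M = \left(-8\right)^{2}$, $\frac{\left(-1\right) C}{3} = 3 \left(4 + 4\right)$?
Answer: $-6334$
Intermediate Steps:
$C = -72$ ($C = - 3 \cdot 3 \left(4 + 4\right) = - 3 \cdot 3 \cdot 8 = \left(-3\right) 24 = -72$)
$M = 64$
$-1726 + C M = -1726 - 4608 = -6334$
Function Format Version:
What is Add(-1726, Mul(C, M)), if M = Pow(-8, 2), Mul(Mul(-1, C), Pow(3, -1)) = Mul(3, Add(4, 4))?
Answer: -6334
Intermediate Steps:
C = -72 (C = Mul(-3, Mul(3, Add(4, 4))) = Mul(-3, Mul(3, 8)) = Mul(-3, 24) = -72)
M = 64
Add(-1726, Mul(C, M)) = Add(-1726, Mul(-72, 64)) = Add(-1726, -4608) = -6334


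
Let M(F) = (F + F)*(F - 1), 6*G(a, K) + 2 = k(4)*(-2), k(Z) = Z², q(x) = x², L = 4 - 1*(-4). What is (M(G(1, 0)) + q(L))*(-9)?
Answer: -1256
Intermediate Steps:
L = 8 (L = 4 + 4 = 8)
G(a, K) = -17/3 (G(a, K) = -⅓ + (4²*(-2))/6 = -⅓ + (16*(-2))/6 = -⅓ + (⅙)*(-32) = -⅓ - 16/3 = -17/3)
M(F) = 2*F*(-1 + F) (M(F) = (2*F)*(-1 + F) = 2*F*(-1 + F))
(M(G(1, 0)) + q(L))*(-9) = (2*(-17/3)*(-1 - 17/3) + 8²)*(-9) = (2*(-17/3)*(-20/3) + 64)*(-9) = (680/9 + 64)*(-9) = (1256/9)*(-9) = -1256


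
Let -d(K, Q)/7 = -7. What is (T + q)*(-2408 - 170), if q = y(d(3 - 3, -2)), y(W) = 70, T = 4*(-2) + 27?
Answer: -229442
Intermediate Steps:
T = 19 (T = -8 + 27 = 19)
d(K, Q) = 49 (d(K, Q) = -7*(-7) = 49)
q = 70
(T + q)*(-2408 - 170) = (19 + 70)*(-2408 - 170) = 89*(-2578) = -229442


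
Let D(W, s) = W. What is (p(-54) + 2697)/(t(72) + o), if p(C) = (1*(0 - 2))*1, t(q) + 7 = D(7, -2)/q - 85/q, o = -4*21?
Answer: -6468/221 ≈ -29.267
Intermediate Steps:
o = -84
t(q) = -7 - 78/q (t(q) = -7 + (7/q - 85/q) = -7 - 78/q)
p(C) = -2 (p(C) = (1*(-2))*1 = -2*1 = -2)
(p(-54) + 2697)/(t(72) + o) = (-2 + 2697)/((-7 - 78/72) - 84) = 2695/((-7 - 78*1/72) - 84) = 2695/((-7 - 13/12) - 84) = 2695/(-97/12 - 84) = 2695/(-1105/12) = 2695*(-12/1105) = -6468/221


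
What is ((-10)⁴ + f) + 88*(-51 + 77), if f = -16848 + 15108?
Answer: 10548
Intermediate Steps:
f = -1740
((-10)⁴ + f) + 88*(-51 + 77) = ((-10)⁴ - 1740) + 88*(-51 + 77) = (10000 - 1740) + 88*26 = 8260 + 2288 = 10548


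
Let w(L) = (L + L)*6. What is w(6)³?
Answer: 373248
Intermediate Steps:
w(L) = 12*L (w(L) = (2*L)*6 = 12*L)
w(6)³ = (12*6)³ = 72³ = 373248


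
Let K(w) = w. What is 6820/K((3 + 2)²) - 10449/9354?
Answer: 4235537/15590 ≈ 271.68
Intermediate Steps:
6820/K((3 + 2)²) - 10449/9354 = 6820/((3 + 2)²) - 10449/9354 = 6820/(5²) - 10449*1/9354 = 6820/25 - 3483/3118 = 6820*(1/25) - 3483/3118 = 1364/5 - 3483/3118 = 4235537/15590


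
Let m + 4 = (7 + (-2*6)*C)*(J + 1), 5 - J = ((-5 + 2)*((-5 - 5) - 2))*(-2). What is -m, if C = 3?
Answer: 2266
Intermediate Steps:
J = 77 (J = 5 - (-5 + 2)*((-5 - 5) - 2)*(-2) = 5 - (-3*(-10 - 2))*(-2) = 5 - (-3*(-12))*(-2) = 5 - 36*(-2) = 5 - 1*(-72) = 5 + 72 = 77)
m = -2266 (m = -4 + (7 - 2*6*3)*(77 + 1) = -4 + (7 - 12*3)*78 = -4 + (7 - 36)*78 = -4 - 29*78 = -4 - 2262 = -2266)
-m = -1*(-2266) = 2266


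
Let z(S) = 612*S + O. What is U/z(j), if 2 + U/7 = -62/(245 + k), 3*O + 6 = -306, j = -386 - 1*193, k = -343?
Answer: 67/2481164 ≈ 2.7003e-5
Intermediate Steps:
j = -579 (j = -386 - 193 = -579)
O = -104 (O = -2 + (⅓)*(-306) = -2 - 102 = -104)
z(S) = -104 + 612*S (z(S) = 612*S - 104 = -104 + 612*S)
U = -67/7 (U = -14 + 7*(-62/(245 - 343)) = -14 + 7*(-62/(-98)) = -14 + 7*(-1/98*(-62)) = -14 + 7*(31/49) = -14 + 31/7 = -67/7 ≈ -9.5714)
U/z(j) = -67/(7*(-104 + 612*(-579))) = -67/(7*(-104 - 354348)) = -67/7/(-354452) = -67/7*(-1/354452) = 67/2481164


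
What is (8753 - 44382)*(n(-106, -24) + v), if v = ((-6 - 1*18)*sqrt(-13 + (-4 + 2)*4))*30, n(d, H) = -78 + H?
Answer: 3634158 + 25652880*I*sqrt(21) ≈ 3.6342e+6 + 1.1756e+8*I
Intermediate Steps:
v = -720*I*sqrt(21) (v = ((-6 - 18)*sqrt(-13 - 2*4))*30 = -24*sqrt(-13 - 8)*30 = -24*I*sqrt(21)*30 = -720*I*sqrt(21) ≈ -3299.5*I)
(8753 - 44382)*(n(-106, -24) + v) = (8753 - 44382)*((-78 - 24) - 720*I*sqrt(21)) = -35629*(-102 - 720*I*sqrt(21)) = 3634158 + 25652880*I*sqrt(21)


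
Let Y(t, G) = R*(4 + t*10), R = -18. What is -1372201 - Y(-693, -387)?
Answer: -1496869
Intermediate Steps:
Y(t, G) = -72 - 180*t (Y(t, G) = -18*(4 + t*10) = -18*(4 + 10*t) = -72 - 180*t)
-1372201 - Y(-693, -387) = -1372201 - (-72 - 180*(-693)) = -1372201 - (-72 + 124740) = -1372201 - 1*124668 = -1372201 - 124668 = -1496869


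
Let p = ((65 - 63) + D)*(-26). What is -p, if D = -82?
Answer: -2080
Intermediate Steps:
p = 2080 (p = ((65 - 63) - 82)*(-26) = (2 - 82)*(-26) = -80*(-26) = 2080)
-p = -1*2080 = -2080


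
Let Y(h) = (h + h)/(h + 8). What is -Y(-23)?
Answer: -46/15 ≈ -3.0667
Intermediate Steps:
Y(h) = 2*h/(8 + h) (Y(h) = (2*h)/(8 + h) = 2*h/(8 + h))
-Y(-23) = -2*(-23)/(8 - 23) = -2*(-23)/(-15) = -2*(-23)*(-1)/15 = -1*46/15 = -46/15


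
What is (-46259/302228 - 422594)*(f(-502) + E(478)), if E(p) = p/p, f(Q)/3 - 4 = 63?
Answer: -12899698354791/151114 ≈ -8.5364e+7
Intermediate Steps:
f(Q) = 201 (f(Q) = 12 + 3*63 = 12 + 189 = 201)
E(p) = 1
(-46259/302228 - 422594)*(f(-502) + E(478)) = (-46259/302228 - 422594)*(201 + 1) = (-46259*1/302228 - 422594)*202 = (-46259/302228 - 422594)*202 = -127719785691/302228*202 = -12899698354791/151114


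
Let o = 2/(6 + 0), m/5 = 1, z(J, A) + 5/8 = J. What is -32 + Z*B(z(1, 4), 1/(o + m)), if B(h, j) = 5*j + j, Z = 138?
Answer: 493/4 ≈ 123.25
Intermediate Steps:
z(J, A) = -5/8 + J
m = 5 (m = 5*1 = 5)
o = 1/3 (o = 2/6 = 2*(1/6) = 1/3 ≈ 0.33333)
B(h, j) = 6*j
-32 + Z*B(z(1, 4), 1/(o + m)) = -32 + 138*(6/(1/3 + 5)) = -32 + 138*(6/(16/3)) = -32 + 138*(6*(3/16)) = -32 + 138*(9/8) = -32 + 621/4 = 493/4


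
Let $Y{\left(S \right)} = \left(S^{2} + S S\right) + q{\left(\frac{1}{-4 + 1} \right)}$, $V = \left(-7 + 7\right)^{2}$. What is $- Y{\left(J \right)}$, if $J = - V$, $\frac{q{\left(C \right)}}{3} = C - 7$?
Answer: $22$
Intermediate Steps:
$q{\left(C \right)} = -21 + 3 C$ ($q{\left(C \right)} = 3 \left(C - 7\right) = 3 \left(-7 + C\right) = -21 + 3 C$)
$V = 0$ ($V = 0^{2} = 0$)
$J = 0$ ($J = \left(-1\right) 0 = 0$)
$Y{\left(S \right)} = -22 + 2 S^{2}$ ($Y{\left(S \right)} = \left(S^{2} + S S\right) - \left(21 - \frac{3}{-4 + 1}\right) = \left(S^{2} + S^{2}\right) - \left(21 - \frac{3}{-3}\right) = 2 S^{2} + \left(-21 + 3 \left(- \frac{1}{3}\right)\right) = 2 S^{2} - 22 = -22 + 2 S^{2}$)
$- Y{\left(J \right)} = - (-22 + 2 \cdot 0^{2}) = - (-22 + 2 \cdot 0) = - (-22 + 0) = \left(-1\right) \left(-22\right) = 22$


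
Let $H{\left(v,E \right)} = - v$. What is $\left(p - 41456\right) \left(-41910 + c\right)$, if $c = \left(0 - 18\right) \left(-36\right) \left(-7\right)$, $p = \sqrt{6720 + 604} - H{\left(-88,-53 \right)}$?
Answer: $1929552624 - 92892 \sqrt{1831} \approx 1.9256 \cdot 10^{9}$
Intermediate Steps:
$p = -88 + 2 \sqrt{1831}$ ($p = \sqrt{6720 + 604} - \left(-1\right) \left(-88\right) = \sqrt{7324} - 88 = 2 \sqrt{1831} - 88 = -88 + 2 \sqrt{1831} \approx -2.4196$)
$c = -4536$ ($c = \left(-18\right) \left(-36\right) \left(-7\right) = 648 \left(-7\right) = -4536$)
$\left(p - 41456\right) \left(-41910 + c\right) = \left(\left(-88 + 2 \sqrt{1831}\right) - 41456\right) \left(-41910 - 4536\right) = \left(-41544 + 2 \sqrt{1831}\right) \left(-46446\right) = 1929552624 - 92892 \sqrt{1831}$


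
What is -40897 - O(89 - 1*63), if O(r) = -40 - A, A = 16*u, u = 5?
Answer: -40777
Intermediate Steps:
A = 80 (A = 16*5 = 80)
O(r) = -120 (O(r) = -40 - 1*80 = -40 - 80 = -120)
-40897 - O(89 - 1*63) = -40897 - 1*(-120) = -40897 + 120 = -40777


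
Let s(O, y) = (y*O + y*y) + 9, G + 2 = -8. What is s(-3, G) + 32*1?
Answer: 171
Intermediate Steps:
G = -10 (G = -2 - 8 = -10)
s(O, y) = 9 + y**2 + O*y (s(O, y) = (O*y + y**2) + 9 = (y**2 + O*y) + 9 = 9 + y**2 + O*y)
s(-3, G) + 32*1 = (9 + (-10)**2 - 3*(-10)) + 32*1 = (9 + 100 + 30) + 32 = 139 + 32 = 171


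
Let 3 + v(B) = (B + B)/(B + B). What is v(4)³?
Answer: -8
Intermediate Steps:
v(B) = -2 (v(B) = -3 + (B + B)/(B + B) = -3 + (2*B)/((2*B)) = -3 + (2*B)*(1/(2*B)) = -3 + 1 = -2)
v(4)³ = (-2)³ = -8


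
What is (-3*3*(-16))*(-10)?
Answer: -1440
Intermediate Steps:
(-3*3*(-16))*(-10) = -9*(-16)*(-10) = 144*(-10) = -1440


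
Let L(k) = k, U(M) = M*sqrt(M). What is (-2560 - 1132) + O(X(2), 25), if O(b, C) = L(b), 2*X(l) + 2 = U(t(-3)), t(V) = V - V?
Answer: -3693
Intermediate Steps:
t(V) = 0
U(M) = M**(3/2)
X(l) = -1 (X(l) = -1 + 0**(3/2)/2 = -1 + (1/2)*0 = -1 + 0 = -1)
O(b, C) = b
(-2560 - 1132) + O(X(2), 25) = (-2560 - 1132) - 1 = -3692 - 1 = -3693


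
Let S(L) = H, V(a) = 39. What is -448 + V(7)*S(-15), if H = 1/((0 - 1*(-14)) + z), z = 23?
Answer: -16537/37 ≈ -446.95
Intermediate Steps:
H = 1/37 (H = 1/((0 - 1*(-14)) + 23) = 1/((0 + 14) + 23) = 1/(14 + 23) = 1/37 ≈ 0.027027)
S(L) = 1/37
-448 + V(7)*S(-15) = -448 + 39*(1/37) = -448 + 39/37 = -16537/37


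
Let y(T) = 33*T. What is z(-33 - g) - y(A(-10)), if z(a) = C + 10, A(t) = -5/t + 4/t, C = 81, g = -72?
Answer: 877/10 ≈ 87.700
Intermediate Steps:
A(t) = -1/t
z(a) = 91 (z(a) = 81 + 10 = 91)
z(-33 - g) - y(A(-10)) = 91 - 33*(-1/(-10)) = 91 - 33*(-1*(-1/10)) = 91 - 33/10 = 877/10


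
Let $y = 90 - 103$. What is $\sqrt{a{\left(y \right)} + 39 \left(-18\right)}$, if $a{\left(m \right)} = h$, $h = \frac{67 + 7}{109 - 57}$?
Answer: $\frac{i \sqrt{473590}}{26} \approx 26.468 i$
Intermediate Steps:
$h = \frac{37}{26}$ ($h = \frac{74}{52} = 74 \cdot \frac{1}{52} = \frac{37}{26} \approx 1.4231$)
$y = -13$ ($y = 90 - 103 = -13$)
$a{\left(m \right)} = \frac{37}{26}$
$\sqrt{a{\left(y \right)} + 39 \left(-18\right)} = \sqrt{\frac{37}{26} + 39 \left(-18\right)} = \sqrt{\frac{37}{26} - 702} = \sqrt{- \frac{18215}{26}} = \frac{i \sqrt{473590}}{26}$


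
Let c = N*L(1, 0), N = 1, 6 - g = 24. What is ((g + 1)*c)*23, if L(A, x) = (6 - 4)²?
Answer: -1564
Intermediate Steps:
g = -18 (g = 6 - 1*24 = 6 - 24 = -18)
L(A, x) = 4 (L(A, x) = 2² = 4)
c = 4 (c = 1*4 = 4)
((g + 1)*c)*23 = ((-18 + 1)*4)*23 = -17*4*23 = -68*23 = -1564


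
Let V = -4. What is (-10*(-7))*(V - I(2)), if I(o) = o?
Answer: -420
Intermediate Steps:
(-10*(-7))*(V - I(2)) = (-10*(-7))*(-4 - 1*2) = 70*(-4 - 2) = 70*(-6) = -420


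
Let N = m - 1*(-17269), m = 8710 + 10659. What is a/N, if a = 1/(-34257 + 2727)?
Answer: -1/1155196140 ≈ -8.6565e-10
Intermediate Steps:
a = -1/31530 (a = 1/(-31530) = -1/31530 ≈ -3.1716e-5)
m = 19369
N = 36638 (N = 19369 - 1*(-17269) = 19369 + 17269 = 36638)
a/N = -1/31530/36638 = -1/31530*1/36638 = -1/1155196140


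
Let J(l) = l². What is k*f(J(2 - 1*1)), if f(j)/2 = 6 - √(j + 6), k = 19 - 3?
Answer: 192 - 32*√7 ≈ 107.34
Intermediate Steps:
k = 16
f(j) = 12 - 2*√(6 + j) (f(j) = 2*(6 - √(j + 6)) = 2*(6 - √(6 + j)) = 12 - 2*√(6 + j))
k*f(J(2 - 1*1)) = 16*(12 - 2*√(6 + (2 - 1*1)²)) = 16*(12 - 2*√(6 + (2 - 1)²)) = 16*(12 - 2*√(6 + 1²)) = 16*(12 - 2*√(6 + 1)) = 16*(12 - 2*√7) = 192 - 32*√7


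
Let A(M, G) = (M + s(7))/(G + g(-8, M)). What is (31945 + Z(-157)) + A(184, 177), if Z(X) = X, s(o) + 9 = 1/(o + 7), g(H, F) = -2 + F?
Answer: 159768939/5026 ≈ 31789.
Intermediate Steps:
s(o) = -9 + 1/(7 + o) (s(o) = -9 + 1/(o + 7) = -9 + 1/(7 + o))
A(M, G) = (-125/14 + M)/(-2 + G + M) (A(M, G) = (M + (-62 - 9*7)/(7 + 7))/(G + (-2 + M)) = (M + (-62 - 63)/14)/(-2 + G + M) = (M + (1/14)*(-125))/(-2 + G + M) = (M - 125/14)/(-2 + G + M) = (-125/14 + M)/(-2 + G + M))
(31945 + Z(-157)) + A(184, 177) = (31945 - 157) + (-125/14 + 184)/(-2 + 177 + 184) = 31788 + (2451/14)/359 = 31788 + (1/359)*(2451/14) = 31788 + 2451/5026 = 159768939/5026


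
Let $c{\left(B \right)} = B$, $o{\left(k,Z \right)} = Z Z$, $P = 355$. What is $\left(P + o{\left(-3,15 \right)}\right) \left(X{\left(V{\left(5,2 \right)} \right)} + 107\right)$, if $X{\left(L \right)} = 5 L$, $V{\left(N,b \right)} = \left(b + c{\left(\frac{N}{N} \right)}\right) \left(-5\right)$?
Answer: $18560$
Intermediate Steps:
$o{\left(k,Z \right)} = Z^{2}$
$V{\left(N,b \right)} = -5 - 5 b$ ($V{\left(N,b \right)} = \left(b + \frac{N}{N}\right) \left(-5\right) = \left(b + 1\right) \left(-5\right) = \left(1 + b\right) \left(-5\right) = -5 - 5 b$)
$\left(P + o{\left(-3,15 \right)}\right) \left(X{\left(V{\left(5,2 \right)} \right)} + 107\right) = \left(355 + 15^{2}\right) \left(5 \left(-5 - 10\right) + 107\right) = \left(355 + 225\right) \left(5 \left(-5 - 10\right) + 107\right) = 580 \left(5 \left(-15\right) + 107\right) = 580 \left(-75 + 107\right) = 580 \cdot 32 = 18560$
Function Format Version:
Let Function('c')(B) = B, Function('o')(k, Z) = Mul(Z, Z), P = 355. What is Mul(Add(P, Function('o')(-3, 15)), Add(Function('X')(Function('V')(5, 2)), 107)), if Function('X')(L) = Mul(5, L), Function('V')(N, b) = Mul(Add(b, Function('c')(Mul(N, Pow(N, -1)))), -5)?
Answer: 18560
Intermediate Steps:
Function('o')(k, Z) = Pow(Z, 2)
Function('V')(N, b) = Add(-5, Mul(-5, b)) (Function('V')(N, b) = Mul(Add(b, Mul(N, Pow(N, -1))), -5) = Mul(Add(b, 1), -5) = Mul(Add(1, b), -5) = Add(-5, Mul(-5, b)))
Mul(Add(P, Function('o')(-3, 15)), Add(Function('X')(Function('V')(5, 2)), 107)) = Mul(Add(355, Pow(15, 2)), Add(Mul(5, Add(-5, Mul(-5, 2))), 107)) = Mul(Add(355, 225), Add(Mul(5, Add(-5, -10)), 107)) = Mul(580, Add(Mul(5, -15), 107)) = Mul(580, Add(-75, 107)) = Mul(580, 32) = 18560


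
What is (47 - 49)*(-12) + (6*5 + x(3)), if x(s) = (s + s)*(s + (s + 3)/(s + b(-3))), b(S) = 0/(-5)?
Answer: 84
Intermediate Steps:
b(S) = 0 (b(S) = 0*(-1/5) = 0)
x(s) = 2*s*(s + (3 + s)/s) (x(s) = (s + s)*(s + (s + 3)/(s + 0)) = (2*s)*(s + (3 + s)/s) = 2*s*(s + (3 + s)/s))
(47 - 49)*(-12) + (6*5 + x(3)) = (47 - 49)*(-12) + (6*5 + (6 + 2*3 + 2*3**2)) = -2*(-12) + (30 + (6 + 6 + 2*9)) = 24 + (30 + (6 + 6 + 18)) = 24 + (30 + 30) = 24 + 60 = 84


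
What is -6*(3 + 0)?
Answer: -18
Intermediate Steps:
-6*(3 + 0) = -6*3 = -18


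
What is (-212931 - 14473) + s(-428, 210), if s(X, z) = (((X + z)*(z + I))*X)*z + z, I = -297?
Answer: -1704891274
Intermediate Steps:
s(X, z) = z + X*z*(-297 + z)*(X + z) (s(X, z) = (((X + z)*(z - 297))*X)*z + z = (((X + z)*(-297 + z))*X)*z + z = (((-297 + z)*(X + z))*X)*z + z = (X*(-297 + z)*(X + z))*z + z = X*z*(-297 + z)*(X + z) + z = z + X*z*(-297 + z)*(X + z))
(-212931 - 14473) + s(-428, 210) = (-212931 - 14473) + 210*(1 - 297*(-428)**2 - 428*210**2 + 210*(-428)**2 - 297*(-428)*210) = -227404 + 210*(1 - 297*183184 - 428*44100 + 210*183184 + 26694360) = -227404 + 210*(1 - 54405648 - 18874800 + 38468640 + 26694360) = -227404 + 210*(-8117447) = -227404 - 1704663870 = -1704891274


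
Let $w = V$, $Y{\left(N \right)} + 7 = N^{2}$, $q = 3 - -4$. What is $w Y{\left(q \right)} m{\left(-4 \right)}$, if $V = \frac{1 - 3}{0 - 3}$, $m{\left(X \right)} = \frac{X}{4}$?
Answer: $-28$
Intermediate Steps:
$m{\left(X \right)} = \frac{X}{4}$ ($m{\left(X \right)} = X \frac{1}{4} = \frac{X}{4}$)
$q = 7$ ($q = 3 + 4 = 7$)
$Y{\left(N \right)} = -7 + N^{2}$
$V = \frac{2}{3}$ ($V = - \frac{2}{-3} = \left(-2\right) \left(- \frac{1}{3}\right) = \frac{2}{3} \approx 0.66667$)
$w = \frac{2}{3} \approx 0.66667$
$w Y{\left(q \right)} m{\left(-4 \right)} = \frac{2 \left(-7 + 7^{2}\right)}{3} \cdot \frac{1}{4} \left(-4\right) = \frac{2 \left(-7 + 49\right)}{3} \left(-1\right) = \frac{2}{3} \cdot 42 \left(-1\right) = 28 \left(-1\right) = -28$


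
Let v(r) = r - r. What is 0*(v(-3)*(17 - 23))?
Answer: 0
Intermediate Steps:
v(r) = 0
0*(v(-3)*(17 - 23)) = 0*(0*(17 - 23)) = 0*(0*(-6)) = 0*0 = 0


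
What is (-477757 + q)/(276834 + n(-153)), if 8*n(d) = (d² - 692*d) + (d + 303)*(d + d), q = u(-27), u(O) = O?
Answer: -3822272/2298057 ≈ -1.6633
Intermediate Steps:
q = -27
n(d) = -173*d/2 + d²/8 + d*(303 + d)/4 (n(d) = ((d² - 692*d) + (d + 303)*(d + d))/8 = ((d² - 692*d) + (303 + d)*(2*d))/8 = ((d² - 692*d) + 2*d*(303 + d))/8 = (d² - 692*d + 2*d*(303 + d))/8 = -173*d/2 + d²/8 + d*(303 + d)/4)
(-477757 + q)/(276834 + n(-153)) = (-477757 - 27)/(276834 + (⅛)*(-153)*(-86 + 3*(-153))) = -477784/(276834 + (⅛)*(-153)*(-86 - 459)) = -477784/(276834 + (⅛)*(-153)*(-545)) = -477784/(276834 + 83385/8) = -477784/2298057/8 = -477784*8/2298057 = -3822272/2298057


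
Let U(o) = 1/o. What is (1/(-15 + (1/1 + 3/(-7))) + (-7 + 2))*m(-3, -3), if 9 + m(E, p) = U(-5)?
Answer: 23552/505 ≈ 46.638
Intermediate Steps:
m(E, p) = -46/5 (m(E, p) = -9 + 1/(-5) = -9 - ⅕ = -46/5)
(1/(-15 + (1/1 + 3/(-7))) + (-7 + 2))*m(-3, -3) = (1/(-15 + (1/1 + 3/(-7))) + (-7 + 2))*(-46/5) = (1/(-15 + (1*1 + 3*(-⅐))) - 5)*(-46/5) = (1/(-15 + (1 - 3/7)) - 5)*(-46/5) = (1/(-15 + 4/7) - 5)*(-46/5) = (1/(-101/7) - 5)*(-46/5) = (-7/101 - 5)*(-46/5) = -512/101*(-46/5) = 23552/505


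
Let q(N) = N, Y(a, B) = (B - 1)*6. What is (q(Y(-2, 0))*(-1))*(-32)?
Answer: -192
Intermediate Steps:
Y(a, B) = -6 + 6*B (Y(a, B) = (-1 + B)*6 = -6 + 6*B)
(q(Y(-2, 0))*(-1))*(-32) = ((-6 + 6*0)*(-1))*(-32) = ((-6 + 0)*(-1))*(-32) = -6*(-1)*(-32) = 6*(-32) = -192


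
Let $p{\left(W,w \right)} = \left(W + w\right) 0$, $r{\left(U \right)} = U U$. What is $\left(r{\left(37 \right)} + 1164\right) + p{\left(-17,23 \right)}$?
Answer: $2533$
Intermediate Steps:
$r{\left(U \right)} = U^{2}$
$p{\left(W,w \right)} = 0$
$\left(r{\left(37 \right)} + 1164\right) + p{\left(-17,23 \right)} = \left(37^{2} + 1164\right) + 0 = \left(1369 + 1164\right) + 0 = 2533 + 0 = 2533$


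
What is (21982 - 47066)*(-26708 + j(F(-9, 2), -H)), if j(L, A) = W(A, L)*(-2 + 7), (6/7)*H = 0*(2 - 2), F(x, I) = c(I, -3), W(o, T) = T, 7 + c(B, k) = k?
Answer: 671197672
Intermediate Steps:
c(B, k) = -7 + k
F(x, I) = -10 (F(x, I) = -7 - 3 = -10)
H = 0 (H = 7*(0*(2 - 2))/6 = 7*(0*0)/6 = (7/6)*0 = 0)
j(L, A) = 5*L (j(L, A) = L*(-2 + 7) = L*5 = 5*L)
(21982 - 47066)*(-26708 + j(F(-9, 2), -H)) = (21982 - 47066)*(-26708 + 5*(-10)) = -25084*(-26708 - 50) = -25084*(-26758) = 671197672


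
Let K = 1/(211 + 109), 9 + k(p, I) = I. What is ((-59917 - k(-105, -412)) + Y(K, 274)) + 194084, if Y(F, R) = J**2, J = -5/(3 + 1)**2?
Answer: 34454553/256 ≈ 1.3459e+5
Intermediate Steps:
k(p, I) = -9 + I
K = 1/320 ≈ 0.0031250
J = -5/16 (J = -5/(4**2) = -5/16 ≈ -0.31250)
Y(F, R) = 25/256 (Y(F, R) = (-5/16)**2 = 25/256)
((-59917 - k(-105, -412)) + Y(K, 274)) + 194084 = ((-59917 - (-9 - 412)) + 25/256) + 194084 = ((-59917 - 1*(-421)) + 25/256) + 194084 = ((-59917 + 421) + 25/256) + 194084 = (-59496 + 25/256) + 194084 = -15230951/256 + 194084 = 34454553/256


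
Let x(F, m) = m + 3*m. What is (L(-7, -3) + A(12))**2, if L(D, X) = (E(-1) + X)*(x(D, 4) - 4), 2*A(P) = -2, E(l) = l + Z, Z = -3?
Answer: 7225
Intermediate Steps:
E(l) = -3 + l (E(l) = l - 3 = -3 + l)
A(P) = -1 (A(P) = (1/2)*(-2) = -1)
x(F, m) = 4*m
L(D, X) = -48 + 12*X (L(D, X) = ((-3 - 1) + X)*(4*4 - 4) = (-4 + X)*(16 - 4) = (-4 + X)*12 = -48 + 12*X)
(L(-7, -3) + A(12))**2 = ((-48 + 12*(-3)) - 1)**2 = ((-48 - 36) - 1)**2 = (-84 - 1)**2 = (-85)**2 = 7225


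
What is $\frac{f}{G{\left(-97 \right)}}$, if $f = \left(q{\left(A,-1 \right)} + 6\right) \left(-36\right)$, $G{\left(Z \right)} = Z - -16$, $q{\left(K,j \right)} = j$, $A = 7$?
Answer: $\frac{20}{9} \approx 2.2222$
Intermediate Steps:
$G{\left(Z \right)} = 16 + Z$ ($G{\left(Z \right)} = Z + 16 = 16 + Z$)
$f = -180$ ($f = \left(-1 + 6\right) \left(-36\right) = 5 \left(-36\right) = -180$)
$\frac{f}{G{\left(-97 \right)}} = - \frac{180}{16 - 97} = - \frac{180}{-81} = \left(-180\right) \left(- \frac{1}{81}\right) = \frac{20}{9}$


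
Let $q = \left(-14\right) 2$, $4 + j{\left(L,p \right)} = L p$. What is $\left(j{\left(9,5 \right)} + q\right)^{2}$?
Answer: $169$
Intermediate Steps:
$j{\left(L,p \right)} = -4 + L p$
$q = -28$
$\left(j{\left(9,5 \right)} + q\right)^{2} = \left(\left(-4 + 9 \cdot 5\right) - 28\right)^{2} = \left(\left(-4 + 45\right) - 28\right)^{2} = \left(41 - 28\right)^{2} = 13^{2} = 169$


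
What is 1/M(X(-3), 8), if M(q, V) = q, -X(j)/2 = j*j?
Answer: -1/18 ≈ -0.055556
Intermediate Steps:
X(j) = -2*j² (X(j) = -2*j*j = -2*j²)
1/M(X(-3), 8) = 1/(-2*(-3)²) = 1/(-2*9) = 1/(-18) = -1/18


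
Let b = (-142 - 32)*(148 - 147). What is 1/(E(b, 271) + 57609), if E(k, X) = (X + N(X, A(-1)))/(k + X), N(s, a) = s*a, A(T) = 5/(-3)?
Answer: 291/16763677 ≈ 1.7359e-5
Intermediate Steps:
b = -174 (b = -174*1 = -174)
A(T) = -5/3 (A(T) = 5*(-1/3) = -5/3)
N(s, a) = a*s
E(k, X) = -2*X/(3*(X + k)) (E(k, X) = (X - 5*X/3)/(k + X) = (-2*X/3)/(X + k) = -2*X/(3*(X + k)))
1/(E(b, 271) + 57609) = 1/(-2*271/(3*271 + 3*(-174)) + 57609) = 1/(-2*271/(813 - 522) + 57609) = 1/(-2*271/291 + 57609) = 1/(-2*271*1/291 + 57609) = 1/(-542/291 + 57609) = 1/(16763677/291) = 291/16763677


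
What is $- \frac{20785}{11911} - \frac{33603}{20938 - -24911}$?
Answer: $- \frac{451072266}{182035813} \approx -2.4779$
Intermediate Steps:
$- \frac{20785}{11911} - \frac{33603}{20938 - -24911} = \left(-20785\right) \frac{1}{11911} - \frac{33603}{20938 + 24911} = - \frac{20785}{11911} - \frac{33603}{45849} = - \frac{20785}{11911} - \frac{11201}{15283} = - \frac{451072266}{182035813}$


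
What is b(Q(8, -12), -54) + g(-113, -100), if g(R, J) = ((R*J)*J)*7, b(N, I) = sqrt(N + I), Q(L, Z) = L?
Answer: -7910000 + I*sqrt(46) ≈ -7.91e+6 + 6.7823*I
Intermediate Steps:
b(N, I) = sqrt(I + N)
g(R, J) = 7*R*J**2 (g(R, J) = ((J*R)*J)*7 = (R*J**2)*7 = 7*R*J**2)
b(Q(8, -12), -54) + g(-113, -100) = sqrt(-54 + 8) + 7*(-113)*(-100)**2 = sqrt(-46) + 7*(-113)*10000 = I*sqrt(46) - 7910000 = -7910000 + I*sqrt(46)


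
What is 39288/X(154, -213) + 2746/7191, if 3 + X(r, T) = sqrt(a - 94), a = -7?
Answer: 2*(-141255885*I + 1373*sqrt(101))/(7191*(sqrt(101) + 3*I)) ≈ -1071.1 - 3589.4*I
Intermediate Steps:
X(r, T) = -3 + I*sqrt(101) (X(r, T) = -3 + sqrt(-7 - 94) = -3 + sqrt(-101) = -3 + I*sqrt(101))
39288/X(154, -213) + 2746/7191 = 39288/(-3 + I*sqrt(101)) + 2746/7191 = 2746/7191 + 39288/(-3 + I*sqrt(101))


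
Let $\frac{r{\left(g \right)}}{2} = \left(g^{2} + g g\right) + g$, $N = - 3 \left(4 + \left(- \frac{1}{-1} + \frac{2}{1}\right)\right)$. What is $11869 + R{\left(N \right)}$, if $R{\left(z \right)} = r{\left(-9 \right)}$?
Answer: $12175$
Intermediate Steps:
$N = -21$ ($N = - 3 \left(4 + \left(\left(-1\right) \left(-1\right) + 2 \cdot 1\right)\right) = - 3 \left(4 + \left(1 + 2\right)\right) = - 3 \left(4 + 3\right) = \left(-3\right) 7 = -21$)
$r{\left(g \right)} = 2 g + 4 g^{2}$ ($r{\left(g \right)} = 2 \left(\left(g^{2} + g g\right) + g\right) = 2 \left(\left(g^{2} + g^{2}\right) + g\right) = 2 \left(2 g^{2} + g\right) = 2 \left(g + 2 g^{2}\right) = 2 g + 4 g^{2}$)
$R{\left(z \right)} = 306$ ($R{\left(z \right)} = 2 \left(-9\right) \left(1 + 2 \left(-9\right)\right) = 2 \left(-9\right) \left(1 - 18\right) = 2 \left(-9\right) \left(-17\right) = 306$)
$11869 + R{\left(N \right)} = 11869 + 306 = 12175$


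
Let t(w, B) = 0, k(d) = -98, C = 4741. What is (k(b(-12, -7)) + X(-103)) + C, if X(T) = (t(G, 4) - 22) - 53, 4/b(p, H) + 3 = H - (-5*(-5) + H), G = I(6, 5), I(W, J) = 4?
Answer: 4568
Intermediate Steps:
G = 4
b(p, H) = -⅐ (b(p, H) = 4/(-3 + (H - (-5*(-5) + H))) = 4/(-3 + (H - (25 + H))) = 4/(-3 + (H + (-25 - H))) = 4/(-3 - 25) = 4/(-28) = 4*(-1/28) = -⅐)
X(T) = -75 (X(T) = (0 - 22) - 53 = -22 - 53 = -75)
(k(b(-12, -7)) + X(-103)) + C = (-98 - 75) + 4741 = -173 + 4741 = 4568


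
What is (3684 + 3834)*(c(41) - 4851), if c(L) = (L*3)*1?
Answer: -35545104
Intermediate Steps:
c(L) = 3*L (c(L) = (3*L)*1 = 3*L)
(3684 + 3834)*(c(41) - 4851) = (3684 + 3834)*(3*41 - 4851) = 7518*(123 - 4851) = 7518*(-4728) = -35545104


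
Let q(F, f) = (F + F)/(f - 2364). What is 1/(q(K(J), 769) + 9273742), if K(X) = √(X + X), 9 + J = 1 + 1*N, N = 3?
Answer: 2359263149155/21879197755370988014 + 319*I*√10/21879197755370988014 ≈ 1.0783e-7 + 4.6106e-17*I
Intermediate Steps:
J = -5 (J = -9 + (1 + 1*3) = -9 + (1 + 3) = -9 + 4 = -5)
K(X) = √2*√X (K(X) = √(2*X) = √2*√X)
q(F, f) = 2*F/(-2364 + f) (q(F, f) = (2*F)/(-2364 + f) = 2*F/(-2364 + f))
1/(q(K(J), 769) + 9273742) = 1/(2*(√2*√(-5))/(-2364 + 769) + 9273742) = 1/(2*(√2*(I*√5))/(-1595) + 9273742) = 1/(2*(I*√10)*(-1/1595) + 9273742) = 1/(-2*I*√10/1595 + 9273742) = 1/(9273742 - 2*I*√10/1595)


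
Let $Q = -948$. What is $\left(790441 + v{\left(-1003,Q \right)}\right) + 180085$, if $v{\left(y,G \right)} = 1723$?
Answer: $972249$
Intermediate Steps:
$\left(790441 + v{\left(-1003,Q \right)}\right) + 180085 = \left(790441 + 1723\right) + 180085 = 792164 + 180085 = 972249$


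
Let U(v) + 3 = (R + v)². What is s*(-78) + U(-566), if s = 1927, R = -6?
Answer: 176875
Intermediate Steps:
U(v) = -3 + (-6 + v)²
s*(-78) + U(-566) = 1927*(-78) + (-3 + (-6 - 566)²) = -150306 + (-3 + (-572)²) = -150306 + (-3 + 327184) = -150306 + 327181 = 176875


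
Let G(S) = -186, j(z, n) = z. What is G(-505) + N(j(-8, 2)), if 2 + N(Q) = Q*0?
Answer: -188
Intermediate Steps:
N(Q) = -2 (N(Q) = -2 + Q*0 = -2 + 0 = -2)
G(-505) + N(j(-8, 2)) = -186 - 2 = -188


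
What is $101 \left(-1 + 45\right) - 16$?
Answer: $4428$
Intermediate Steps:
$101 \left(-1 + 45\right) - 16 = 101 \cdot 44 - 16 = 4444 - 16 = 4428$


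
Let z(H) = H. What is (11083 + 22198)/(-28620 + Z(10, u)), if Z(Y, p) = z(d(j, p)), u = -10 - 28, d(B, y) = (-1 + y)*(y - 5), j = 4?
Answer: -33281/26943 ≈ -1.2352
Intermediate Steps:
d(B, y) = (-1 + y)*(-5 + y)
u = -38
Z(Y, p) = 5 + p² - 6*p
(11083 + 22198)/(-28620 + Z(10, u)) = (11083 + 22198)/(-28620 + (5 + (-38)² - 6*(-38))) = 33281/(-28620 + (5 + 1444 + 228)) = 33281/(-28620 + 1677) = 33281/(-26943) = 33281*(-1/26943) = -33281/26943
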